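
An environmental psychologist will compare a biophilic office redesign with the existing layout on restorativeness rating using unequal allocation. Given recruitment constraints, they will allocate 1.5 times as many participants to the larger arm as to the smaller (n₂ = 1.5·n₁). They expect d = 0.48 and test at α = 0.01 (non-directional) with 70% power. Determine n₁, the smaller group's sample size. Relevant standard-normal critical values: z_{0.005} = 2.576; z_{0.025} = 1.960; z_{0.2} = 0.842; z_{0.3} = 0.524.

With allocation ratio k = n₂/n₁ = 1.5, Var(x̄₁−x̄₂) = σ²(1/n₁ + 1/(k·n₁)) = σ²·(k+1)/(k·n₁).
So n₁ = (1 + 1/k)·((z_{α/2} + z_β)/d)² = 1.667 × (3.100/0.48)².
n₁ = 1.667 × 41.71 = 69.5.
Round up: n₁ = 70, giving n₂ = 1.5 × 70 = 105.

n₁ = 70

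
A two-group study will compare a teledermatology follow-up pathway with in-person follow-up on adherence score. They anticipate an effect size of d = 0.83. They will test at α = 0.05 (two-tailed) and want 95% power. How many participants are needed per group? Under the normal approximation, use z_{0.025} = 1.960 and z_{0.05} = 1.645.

n = 38 per group

For two independent groups with equal n: n = 2·((z_{α/2} + z_β) / d)².
z_{α/2} + z_β = 1.960 + 1.645 = 3.605.
n = 2 × (3.605 / 0.83)² = 2 × 4.343² = 2 × 18.86 = 37.7.
Round up to the next whole participant.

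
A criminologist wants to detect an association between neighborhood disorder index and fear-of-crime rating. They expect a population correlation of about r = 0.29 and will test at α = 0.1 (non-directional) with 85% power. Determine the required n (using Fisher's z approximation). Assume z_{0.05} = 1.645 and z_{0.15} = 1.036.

n = 84

Fisher's z: C = ½·ln((1+r)/(1−r)) = ½·ln(1.8169) = 0.2986.
n = ((z_{α/2} + z_β)/C)² + 3.
(1.645 + 1.036) / 0.2986 = 2.681 / 0.2986 = 8.979.
n = 8.979² + 3 = 80.61 + 3 = 83.6.
Round up.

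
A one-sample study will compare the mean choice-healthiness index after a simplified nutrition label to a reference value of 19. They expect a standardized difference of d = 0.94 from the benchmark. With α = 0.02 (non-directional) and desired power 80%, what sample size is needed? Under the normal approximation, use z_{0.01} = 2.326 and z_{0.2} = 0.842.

n = 12

For a one-sample test: n = ((z_{α/2} + z_β) / d)².
z_{α/2} + z_β = 2.326 + 0.842 = 3.168.
n = (3.168 / 0.94)² = 3.370² = 11.36.
Round up.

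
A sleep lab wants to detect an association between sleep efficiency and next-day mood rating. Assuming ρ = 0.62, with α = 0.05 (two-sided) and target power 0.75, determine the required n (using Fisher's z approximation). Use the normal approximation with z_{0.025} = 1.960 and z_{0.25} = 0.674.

n = 17

Fisher's z: C = ½·ln((1+r)/(1−r)) = ½·ln(4.2632) = 0.7250.
n = ((z_{α/2} + z_β)/C)² + 3.
(1.960 + 0.674) / 0.7250 = 2.634 / 0.7250 = 3.633.
n = 3.633² + 3 = 13.20 + 3 = 16.2.
Round up.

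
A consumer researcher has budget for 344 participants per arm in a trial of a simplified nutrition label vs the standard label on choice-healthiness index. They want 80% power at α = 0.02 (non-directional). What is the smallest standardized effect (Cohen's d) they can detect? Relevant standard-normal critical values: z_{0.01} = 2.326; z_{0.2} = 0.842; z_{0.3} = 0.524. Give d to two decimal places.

d_min ≈ 0.24

For two independent groups of n = 344 each: d_min = (z_{α/2} + z_β)·√(2/n).
z-sum = 2.326 + 0.842 = 3.168.
d_min = 3.168 × √(2/344) = 3.168 × 0.0762 = 0.242.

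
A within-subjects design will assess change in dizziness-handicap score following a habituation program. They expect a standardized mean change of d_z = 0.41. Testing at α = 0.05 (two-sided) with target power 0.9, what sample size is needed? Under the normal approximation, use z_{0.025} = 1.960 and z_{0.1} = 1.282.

For a paired (one-sample on differences) test: n = ((z_{α/2} + z_β) / d)².
z_{α/2} + z_β = 1.960 + 1.282 = 3.242.
n = (3.242 / 0.41)² = 7.907² = 62.53.
Round up.

n = 63 pairs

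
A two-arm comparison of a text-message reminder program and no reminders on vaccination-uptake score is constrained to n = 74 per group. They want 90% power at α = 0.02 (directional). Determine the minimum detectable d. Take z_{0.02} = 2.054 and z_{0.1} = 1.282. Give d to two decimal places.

d_min ≈ 0.55

For two independent groups of n = 74 each: d_min = (z_{α} + z_β)·√(2/n).
z-sum = 2.054 + 1.282 = 3.336.
d_min = 3.336 × √(2/74) = 3.336 × 0.1644 = 0.548.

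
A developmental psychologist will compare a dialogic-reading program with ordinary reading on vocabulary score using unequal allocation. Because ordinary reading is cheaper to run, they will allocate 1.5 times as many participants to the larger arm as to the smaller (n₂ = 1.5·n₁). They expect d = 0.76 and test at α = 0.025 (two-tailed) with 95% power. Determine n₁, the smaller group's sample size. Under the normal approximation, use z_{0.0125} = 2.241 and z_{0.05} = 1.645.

With allocation ratio k = n₂/n₁ = 1.5, Var(x̄₁−x̄₂) = σ²(1/n₁ + 1/(k·n₁)) = σ²·(k+1)/(k·n₁).
So n₁ = (1 + 1/k)·((z_{α/2} + z_β)/d)² = 1.667 × (3.886/0.76)².
n₁ = 1.667 × 26.14 = 43.6.
Round up: n₁ = 44, giving n₂ = 1.5 × 44 = 66.

n₁ = 44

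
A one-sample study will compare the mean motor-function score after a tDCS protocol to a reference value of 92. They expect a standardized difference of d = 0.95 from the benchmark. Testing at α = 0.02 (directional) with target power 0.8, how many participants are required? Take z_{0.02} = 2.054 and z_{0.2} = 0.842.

For a one-sample test: n = ((z_{α} + z_β) / d)².
z_{α} + z_β = 2.054 + 0.842 = 2.896.
n = (2.896 / 0.95)² = 3.048² = 9.29.
Round up.

n = 10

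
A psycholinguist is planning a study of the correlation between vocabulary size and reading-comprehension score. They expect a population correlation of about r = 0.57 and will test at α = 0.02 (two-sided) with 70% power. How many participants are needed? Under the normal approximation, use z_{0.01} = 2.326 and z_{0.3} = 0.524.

Fisher's z: C = ½·ln((1+r)/(1−r)) = ½·ln(3.6512) = 0.6475.
n = ((z_{α/2} + z_β)/C)² + 3.
(2.326 + 0.524) / 0.6475 = 2.850 / 0.6475 = 4.402.
n = 4.402² + 3 = 19.37 + 3 = 22.4.
Round up.

n = 23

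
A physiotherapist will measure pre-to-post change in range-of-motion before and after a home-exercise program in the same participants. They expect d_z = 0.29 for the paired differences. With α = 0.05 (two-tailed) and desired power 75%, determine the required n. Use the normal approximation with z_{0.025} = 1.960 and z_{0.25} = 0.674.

For a paired (one-sample on differences) test: n = ((z_{α/2} + z_β) / d)².
z_{α/2} + z_β = 1.960 + 0.674 = 2.634.
n = (2.634 / 0.29)² = 9.083² = 82.50.
Round up.

n = 83 pairs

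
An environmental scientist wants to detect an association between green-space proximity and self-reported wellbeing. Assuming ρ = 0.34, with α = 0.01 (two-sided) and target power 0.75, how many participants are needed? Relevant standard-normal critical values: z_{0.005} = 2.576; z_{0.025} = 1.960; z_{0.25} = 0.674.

n = 88

Fisher's z: C = ½·ln((1+r)/(1−r)) = ½·ln(2.0303) = 0.3541.
n = ((z_{α/2} + z_β)/C)² + 3.
(2.576 + 0.674) / 0.3541 = 3.250 / 0.3541 = 9.178.
n = 9.178² + 3 = 84.24 + 3 = 87.2.
Round up.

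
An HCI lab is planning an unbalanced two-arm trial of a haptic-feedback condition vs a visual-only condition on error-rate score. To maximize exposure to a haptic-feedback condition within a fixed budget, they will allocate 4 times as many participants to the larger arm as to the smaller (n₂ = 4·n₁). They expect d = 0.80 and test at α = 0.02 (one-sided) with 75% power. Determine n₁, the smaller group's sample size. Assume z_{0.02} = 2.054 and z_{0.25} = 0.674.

With allocation ratio k = n₂/n₁ = 4, Var(x̄₁−x̄₂) = σ²(1/n₁ + 1/(k·n₁)) = σ²·(k+1)/(k·n₁).
So n₁ = (1 + 1/k)·((z_{α} + z_β)/d)² = 1.250 × (2.728/0.80)².
n₁ = 1.250 × 11.63 = 14.5.
Round up: n₁ = 15, giving n₂ = 4 × 15 = 60.

n₁ = 15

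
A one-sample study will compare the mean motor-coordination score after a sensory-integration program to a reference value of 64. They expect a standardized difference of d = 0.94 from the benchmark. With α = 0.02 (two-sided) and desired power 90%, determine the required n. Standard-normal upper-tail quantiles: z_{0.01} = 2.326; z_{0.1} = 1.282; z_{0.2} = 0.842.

n = 15

For a one-sample test: n = ((z_{α/2} + z_β) / d)².
z_{α/2} + z_β = 2.326 + 1.282 = 3.608.
n = (3.608 / 0.94)² = 3.838² = 14.73.
Round up.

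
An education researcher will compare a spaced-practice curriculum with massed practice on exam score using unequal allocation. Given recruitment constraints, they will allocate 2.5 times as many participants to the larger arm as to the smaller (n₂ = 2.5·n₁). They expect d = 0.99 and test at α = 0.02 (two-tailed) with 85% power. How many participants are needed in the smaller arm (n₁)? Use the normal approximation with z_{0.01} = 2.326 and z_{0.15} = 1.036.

With allocation ratio k = n₂/n₁ = 2.5, Var(x̄₁−x̄₂) = σ²(1/n₁ + 1/(k·n₁)) = σ²·(k+1)/(k·n₁).
So n₁ = (1 + 1/k)·((z_{α/2} + z_β)/d)² = 1.400 × (3.362/0.99)².
n₁ = 1.400 × 11.53 = 16.1.
Round up: n₁ = 17, giving n₂ = ⌈2.5 × 17⌉ = ⌈42.5⌉ = 43.

n₁ = 17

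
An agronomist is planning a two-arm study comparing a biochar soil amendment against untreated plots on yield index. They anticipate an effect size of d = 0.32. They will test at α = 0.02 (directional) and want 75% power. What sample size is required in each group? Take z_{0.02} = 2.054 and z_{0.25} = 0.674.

For two independent groups with equal n: n = 2·((z_{α} + z_β) / d)².
z_{α} + z_β = 2.054 + 0.674 = 2.728.
n = 2 × (2.728 / 0.32)² = 2 × 8.525² = 2 × 72.68 = 145.4.
Round up to the next whole participant.

n = 146 per group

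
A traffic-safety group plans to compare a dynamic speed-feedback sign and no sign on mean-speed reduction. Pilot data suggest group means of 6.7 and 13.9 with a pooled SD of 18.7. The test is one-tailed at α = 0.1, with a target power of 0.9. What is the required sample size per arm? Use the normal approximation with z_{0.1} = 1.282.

Cohen's d = |M₁ − M₂| / SD_pooled = |6.7 − 13.9| / 18.7 = 7.2 / 18.7 = 0.385.
For two independent groups with equal n: n = 2·((z_{α} + z_β) / d)².
z_{α} + z_β = 1.282 + 1.282 = 2.564.
n = 2 × (2.564 / 0.385)² = 2 × 6.660² = 2 × 44.35 = 88.7.
Round up to the next whole participant.

n = 89 per group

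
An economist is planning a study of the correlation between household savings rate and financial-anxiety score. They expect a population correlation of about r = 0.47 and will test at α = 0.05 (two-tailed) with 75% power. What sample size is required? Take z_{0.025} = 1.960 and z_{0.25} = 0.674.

n = 30

Fisher's z: C = ½·ln((1+r)/(1−r)) = ½·ln(2.7736) = 0.5101.
n = ((z_{α/2} + z_β)/C)² + 3.
(1.960 + 0.674) / 0.5101 = 2.634 / 0.5101 = 5.164.
n = 5.164² + 3 = 26.66 + 3 = 29.7.
Round up.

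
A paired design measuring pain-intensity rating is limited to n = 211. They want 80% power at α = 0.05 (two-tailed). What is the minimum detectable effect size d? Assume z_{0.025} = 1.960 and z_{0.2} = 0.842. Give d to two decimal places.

For a single sample (or paired design) of n = 211: d_min = (z_{α/2} + z_β)/√n.
z-sum = 1.960 + 0.842 = 2.802.
d_min = 2.802 / √211 = 2.802 / 14.526 = 0.193.

d_min ≈ 0.19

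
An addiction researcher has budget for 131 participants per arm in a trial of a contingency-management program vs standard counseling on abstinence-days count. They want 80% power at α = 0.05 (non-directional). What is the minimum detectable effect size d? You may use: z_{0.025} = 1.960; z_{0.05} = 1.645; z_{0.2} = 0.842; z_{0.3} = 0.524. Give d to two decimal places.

d_min ≈ 0.35

For two independent groups of n = 131 each: d_min = (z_{α/2} + z_β)·√(2/n).
z-sum = 1.960 + 0.842 = 2.802.
d_min = 2.802 × √(2/131) = 2.802 × 0.1236 = 0.346.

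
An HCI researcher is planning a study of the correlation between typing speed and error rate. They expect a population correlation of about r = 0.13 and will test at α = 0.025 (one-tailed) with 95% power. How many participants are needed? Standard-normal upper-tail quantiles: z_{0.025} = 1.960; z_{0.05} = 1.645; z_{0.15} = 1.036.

n = 764

Fisher's z: C = ½·ln((1+r)/(1−r)) = ½·ln(1.2989) = 0.1307.
n = ((z_{α} + z_β)/C)² + 3.
(1.960 + 1.645) / 0.1307 = 3.605 / 0.1307 = 27.582.
n = 27.582² + 3 = 760.78 + 3 = 763.8.
Round up.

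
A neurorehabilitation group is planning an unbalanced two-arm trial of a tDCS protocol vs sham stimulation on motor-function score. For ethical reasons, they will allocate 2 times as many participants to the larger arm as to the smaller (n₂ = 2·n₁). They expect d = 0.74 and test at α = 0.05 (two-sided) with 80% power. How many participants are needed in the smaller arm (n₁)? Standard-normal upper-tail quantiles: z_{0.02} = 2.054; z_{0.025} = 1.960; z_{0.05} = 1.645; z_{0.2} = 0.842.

With allocation ratio k = n₂/n₁ = 2, Var(x̄₁−x̄₂) = σ²(1/n₁ + 1/(k·n₁)) = σ²·(k+1)/(k·n₁).
So n₁ = (1 + 1/k)·((z_{α/2} + z_β)/d)² = 1.500 × (2.802/0.74)².
n₁ = 1.500 × 14.34 = 21.5.
Round up: n₁ = 22, giving n₂ = 2 × 22 = 44.

n₁ = 22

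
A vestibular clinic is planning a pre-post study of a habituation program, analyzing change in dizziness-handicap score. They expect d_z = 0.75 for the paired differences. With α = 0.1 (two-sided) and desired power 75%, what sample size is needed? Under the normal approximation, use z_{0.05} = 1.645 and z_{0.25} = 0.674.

n = 10 pairs

For a paired (one-sample on differences) test: n = ((z_{α/2} + z_β) / d)².
z_{α/2} + z_β = 1.645 + 0.674 = 2.319.
n = (2.319 / 0.75)² = 3.092² = 9.56.
Round up.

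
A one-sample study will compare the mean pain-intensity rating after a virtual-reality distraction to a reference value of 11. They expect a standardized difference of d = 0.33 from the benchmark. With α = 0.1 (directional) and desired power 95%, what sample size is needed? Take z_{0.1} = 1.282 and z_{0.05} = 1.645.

For a one-sample test: n = ((z_{α} + z_β) / d)².
z_{α} + z_β = 1.282 + 1.645 = 2.927.
n = (2.927 / 0.33)² = 8.870² = 78.67.
Round up.

n = 79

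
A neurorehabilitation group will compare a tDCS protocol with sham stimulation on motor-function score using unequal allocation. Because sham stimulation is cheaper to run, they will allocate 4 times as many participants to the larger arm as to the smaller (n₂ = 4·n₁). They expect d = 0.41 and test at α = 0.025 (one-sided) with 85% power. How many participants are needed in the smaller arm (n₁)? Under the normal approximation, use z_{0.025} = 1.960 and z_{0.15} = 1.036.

n₁ = 67

With allocation ratio k = n₂/n₁ = 4, Var(x̄₁−x̄₂) = σ²(1/n₁ + 1/(k·n₁)) = σ²·(k+1)/(k·n₁).
So n₁ = (1 + 1/k)·((z_{α} + z_β)/d)² = 1.250 × (2.996/0.41)².
n₁ = 1.250 × 53.40 = 66.7.
Round up: n₁ = 67, giving n₂ = 4 × 67 = 268.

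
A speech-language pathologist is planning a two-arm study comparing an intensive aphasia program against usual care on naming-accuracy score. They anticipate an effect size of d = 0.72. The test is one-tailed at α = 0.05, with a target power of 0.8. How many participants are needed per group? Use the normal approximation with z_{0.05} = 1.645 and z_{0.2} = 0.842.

n = 24 per group

For two independent groups with equal n: n = 2·((z_{α} + z_β) / d)².
z_{α} + z_β = 1.645 + 0.842 = 2.487.
n = 2 × (2.487 / 0.72)² = 2 × 3.454² = 2 × 11.93 = 23.9.
Round up to the next whole participant.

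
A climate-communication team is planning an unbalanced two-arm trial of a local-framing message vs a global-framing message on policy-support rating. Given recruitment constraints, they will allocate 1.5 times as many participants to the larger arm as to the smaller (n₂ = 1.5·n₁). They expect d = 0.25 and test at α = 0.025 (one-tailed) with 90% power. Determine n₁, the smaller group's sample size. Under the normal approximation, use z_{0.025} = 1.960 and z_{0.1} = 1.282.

n₁ = 281

With allocation ratio k = n₂/n₁ = 1.5, Var(x̄₁−x̄₂) = σ²(1/n₁ + 1/(k·n₁)) = σ²·(k+1)/(k·n₁).
So n₁ = (1 + 1/k)·((z_{α} + z_β)/d)² = 1.667 × (3.242/0.25)².
n₁ = 1.667 × 168.17 = 280.3.
Round up: n₁ = 281, giving n₂ = ⌈1.5 × 281⌉ = ⌈421.5⌉ = 422.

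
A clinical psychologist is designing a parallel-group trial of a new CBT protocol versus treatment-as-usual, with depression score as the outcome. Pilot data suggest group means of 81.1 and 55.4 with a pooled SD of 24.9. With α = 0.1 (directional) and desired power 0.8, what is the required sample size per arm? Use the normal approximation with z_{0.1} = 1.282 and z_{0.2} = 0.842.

n = 9 per group

Cohen's d = |M₁ − M₂| / SD_pooled = |81.1 − 55.4| / 24.9 = 25.7 / 24.9 = 1.032.
For two independent groups with equal n: n = 2·((z_{α} + z_β) / d)².
z_{α} + z_β = 1.282 + 0.842 = 2.124.
n = 2 × (2.124 / 1.032)² = 2 × 2.058² = 2 × 4.24 = 8.5.
Round up to the next whole participant.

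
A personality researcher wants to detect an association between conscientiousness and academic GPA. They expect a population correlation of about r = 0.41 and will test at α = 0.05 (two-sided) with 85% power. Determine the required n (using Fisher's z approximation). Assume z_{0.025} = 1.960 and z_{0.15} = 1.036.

n = 51

Fisher's z: C = ½·ln((1+r)/(1−r)) = ½·ln(2.3898) = 0.4356.
n = ((z_{α/2} + z_β)/C)² + 3.
(1.960 + 1.036) / 0.4356 = 2.996 / 0.4356 = 6.878.
n = 6.878² + 3 = 47.31 + 3 = 50.3.
Round up.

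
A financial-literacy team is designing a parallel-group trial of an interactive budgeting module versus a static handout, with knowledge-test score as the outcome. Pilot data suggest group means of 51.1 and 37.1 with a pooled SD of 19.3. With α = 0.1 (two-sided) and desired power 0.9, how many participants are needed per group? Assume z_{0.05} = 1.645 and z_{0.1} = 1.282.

Cohen's d = |M₁ − M₂| / SD_pooled = |51.1 − 37.1| / 19.3 = 14.0 / 19.3 = 0.725.
For two independent groups with equal n: n = 2·((z_{α/2} + z_β) / d)².
z_{α/2} + z_β = 1.645 + 1.282 = 2.927.
n = 2 × (2.927 / 0.725)² = 2 × 4.037² = 2 × 16.30 = 32.6.
Round up to the next whole participant.

n = 33 per group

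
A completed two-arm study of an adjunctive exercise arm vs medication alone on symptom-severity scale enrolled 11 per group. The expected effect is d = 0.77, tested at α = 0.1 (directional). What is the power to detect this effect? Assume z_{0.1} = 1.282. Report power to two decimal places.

power ≈ 0.70

For two equal groups, power = Φ(d·√(n/2) − z_{α}).
d·√(n/2) = 0.77 × √(11/2) = 0.77 × 2.345 = 1.806.
z_β = 1.806 − 1.282 = 0.524.
Power = Φ(0.524) = 0.700.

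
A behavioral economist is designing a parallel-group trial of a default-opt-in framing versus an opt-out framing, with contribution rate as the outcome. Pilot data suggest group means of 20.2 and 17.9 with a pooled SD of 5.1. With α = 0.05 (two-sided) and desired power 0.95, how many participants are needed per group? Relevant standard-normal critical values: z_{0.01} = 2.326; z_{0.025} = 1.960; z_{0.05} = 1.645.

n = 128 per group

Cohen's d = |M₁ − M₂| / SD_pooled = |20.2 − 17.9| / 5.1 = 2.3 / 5.1 = 0.451.
For two independent groups with equal n: n = 2·((z_{α/2} + z_β) / d)².
z_{α/2} + z_β = 1.960 + 1.645 = 3.605.
n = 2 × (3.605 / 0.451)² = 2 × 7.993² = 2 × 63.89 = 127.8.
Round up to the next whole participant.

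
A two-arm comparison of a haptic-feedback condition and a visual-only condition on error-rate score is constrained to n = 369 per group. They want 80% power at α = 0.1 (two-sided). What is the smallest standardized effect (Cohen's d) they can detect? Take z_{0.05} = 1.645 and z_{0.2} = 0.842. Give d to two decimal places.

For two independent groups of n = 369 each: d_min = (z_{α/2} + z_β)·√(2/n).
z-sum = 1.645 + 0.842 = 2.487.
d_min = 2.487 × √(2/369) = 2.487 × 0.0736 = 0.183.

d_min ≈ 0.18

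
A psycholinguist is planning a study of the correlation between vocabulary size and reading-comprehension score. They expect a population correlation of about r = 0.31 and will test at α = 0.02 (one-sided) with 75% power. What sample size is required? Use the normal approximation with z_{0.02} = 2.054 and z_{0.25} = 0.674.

Fisher's z: C = ½·ln((1+r)/(1−r)) = ½·ln(1.8986) = 0.3205.
n = ((z_{α} + z_β)/C)² + 3.
(2.054 + 0.674) / 0.3205 = 2.728 / 0.3205 = 8.512.
n = 8.512² + 3 = 72.45 + 3 = 75.4.
Round up.

n = 76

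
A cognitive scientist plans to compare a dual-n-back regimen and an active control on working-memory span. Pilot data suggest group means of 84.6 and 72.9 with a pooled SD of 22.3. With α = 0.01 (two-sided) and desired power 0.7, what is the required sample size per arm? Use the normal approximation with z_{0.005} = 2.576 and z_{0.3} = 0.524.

Cohen's d = |M₁ − M₂| / SD_pooled = |84.6 − 72.9| / 22.3 = 11.7 / 22.3 = 0.525.
For two independent groups with equal n: n = 2·((z_{α/2} + z_β) / d)².
z_{α/2} + z_β = 2.576 + 0.524 = 3.100.
n = 2 × (3.100 / 0.525)² = 2 × 5.905² = 2 × 34.87 = 69.7.
Round up to the next whole participant.

n = 70 per group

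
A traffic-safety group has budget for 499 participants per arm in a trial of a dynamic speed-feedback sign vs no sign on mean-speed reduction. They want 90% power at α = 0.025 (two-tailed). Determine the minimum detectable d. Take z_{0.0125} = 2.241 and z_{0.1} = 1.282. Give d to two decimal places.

d_min ≈ 0.22

For two independent groups of n = 499 each: d_min = (z_{α/2} + z_β)·√(2/n).
z-sum = 2.241 + 1.282 = 3.523.
d_min = 3.523 × √(2/499) = 3.523 × 0.0633 = 0.223.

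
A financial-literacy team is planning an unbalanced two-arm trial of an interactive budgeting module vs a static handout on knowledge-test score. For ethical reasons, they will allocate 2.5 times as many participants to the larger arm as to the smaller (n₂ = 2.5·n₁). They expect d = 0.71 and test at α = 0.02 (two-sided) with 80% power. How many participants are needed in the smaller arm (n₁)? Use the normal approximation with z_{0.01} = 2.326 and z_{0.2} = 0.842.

With allocation ratio k = n₂/n₁ = 2.5, Var(x̄₁−x̄₂) = σ²(1/n₁ + 1/(k·n₁)) = σ²·(k+1)/(k·n₁).
So n₁ = (1 + 1/k)·((z_{α/2} + z_β)/d)² = 1.400 × (3.168/0.71)².
n₁ = 1.400 × 19.91 = 27.9.
Round up: n₁ = 28, giving n₂ = 2.5 × 28 = 70.

n₁ = 28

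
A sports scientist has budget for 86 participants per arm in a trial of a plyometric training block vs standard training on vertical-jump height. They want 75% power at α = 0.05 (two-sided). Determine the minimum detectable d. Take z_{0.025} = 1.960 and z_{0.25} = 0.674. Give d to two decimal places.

For two independent groups of n = 86 each: d_min = (z_{α/2} + z_β)·√(2/n).
z-sum = 1.960 + 0.674 = 2.634.
d_min = 2.634 × √(2/86) = 2.634 × 0.1525 = 0.402.

d_min ≈ 0.40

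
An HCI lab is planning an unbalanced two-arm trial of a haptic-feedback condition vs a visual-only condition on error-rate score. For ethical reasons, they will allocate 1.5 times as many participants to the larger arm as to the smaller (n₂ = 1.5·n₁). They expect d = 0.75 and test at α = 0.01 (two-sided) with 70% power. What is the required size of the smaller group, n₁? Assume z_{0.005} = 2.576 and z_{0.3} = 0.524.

With allocation ratio k = n₂/n₁ = 1.5, Var(x̄₁−x̄₂) = σ²(1/n₁ + 1/(k·n₁)) = σ²·(k+1)/(k·n₁).
So n₁ = (1 + 1/k)·((z_{α/2} + z_β)/d)² = 1.667 × (3.100/0.75)².
n₁ = 1.667 × 17.08 = 28.5.
Round up: n₁ = 29, giving n₂ = ⌈1.5 × 29⌉ = ⌈43.5⌉ = 44.

n₁ = 29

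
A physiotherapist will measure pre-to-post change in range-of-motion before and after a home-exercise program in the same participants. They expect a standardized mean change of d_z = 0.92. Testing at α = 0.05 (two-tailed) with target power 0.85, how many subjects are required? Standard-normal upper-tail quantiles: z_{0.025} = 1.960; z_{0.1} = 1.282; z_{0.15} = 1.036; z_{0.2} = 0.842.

n = 11 pairs

For a paired (one-sample on differences) test: n = ((z_{α/2} + z_β) / d)².
z_{α/2} + z_β = 1.960 + 1.036 = 2.996.
n = (2.996 / 0.92)² = 3.257² = 10.60.
Round up.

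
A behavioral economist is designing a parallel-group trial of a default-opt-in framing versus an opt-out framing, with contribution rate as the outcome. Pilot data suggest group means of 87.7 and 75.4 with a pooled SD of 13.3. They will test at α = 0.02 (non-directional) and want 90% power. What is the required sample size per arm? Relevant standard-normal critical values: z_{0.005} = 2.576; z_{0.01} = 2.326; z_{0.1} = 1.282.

Cohen's d = |M₁ − M₂| / SD_pooled = |87.7 − 75.4| / 13.3 = 12.3 / 13.3 = 0.925.
For two independent groups with equal n: n = 2·((z_{α/2} + z_β) / d)².
z_{α/2} + z_β = 2.326 + 1.282 = 3.608.
n = 2 × (3.608 / 0.925)² = 2 × 3.901² = 2 × 15.21 = 30.4.
Round up to the next whole participant.

n = 31 per group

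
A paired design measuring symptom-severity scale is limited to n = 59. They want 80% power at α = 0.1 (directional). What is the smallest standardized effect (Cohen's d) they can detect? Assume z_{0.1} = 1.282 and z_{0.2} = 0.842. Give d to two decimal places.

d_min ≈ 0.28

For a single sample (or paired design) of n = 59: d_min = (z_{α} + z_β)/√n.
z-sum = 1.282 + 0.842 = 2.124.
d_min = 2.124 / √59 = 2.124 / 7.681 = 0.277.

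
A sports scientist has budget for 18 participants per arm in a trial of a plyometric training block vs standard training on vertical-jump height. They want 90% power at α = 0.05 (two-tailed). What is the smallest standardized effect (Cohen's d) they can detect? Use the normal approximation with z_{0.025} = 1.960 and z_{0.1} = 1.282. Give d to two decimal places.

d_min ≈ 1.08

For two independent groups of n = 18 each: d_min = (z_{α/2} + z_β)·√(2/n).
z-sum = 1.960 + 1.282 = 3.242.
d_min = 3.242 × √(2/18) = 3.242 × 0.3333 = 1.081.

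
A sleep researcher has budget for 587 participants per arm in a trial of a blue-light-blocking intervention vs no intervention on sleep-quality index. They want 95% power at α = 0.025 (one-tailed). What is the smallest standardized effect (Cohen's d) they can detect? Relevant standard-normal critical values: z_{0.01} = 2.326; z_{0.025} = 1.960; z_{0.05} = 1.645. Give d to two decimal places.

For two independent groups of n = 587 each: d_min = (z_{α} + z_β)·√(2/n).
z-sum = 1.960 + 1.645 = 3.605.
d_min = 3.605 × √(2/587) = 3.605 × 0.0584 = 0.210.

d_min ≈ 0.21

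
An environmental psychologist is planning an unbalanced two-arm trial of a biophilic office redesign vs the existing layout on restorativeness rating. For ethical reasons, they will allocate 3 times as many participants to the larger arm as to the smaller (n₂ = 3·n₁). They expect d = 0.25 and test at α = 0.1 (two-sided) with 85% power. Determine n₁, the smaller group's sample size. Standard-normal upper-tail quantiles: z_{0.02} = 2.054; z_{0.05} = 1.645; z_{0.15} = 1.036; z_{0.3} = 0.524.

n₁ = 154

With allocation ratio k = n₂/n₁ = 3, Var(x̄₁−x̄₂) = σ²(1/n₁ + 1/(k·n₁)) = σ²·(k+1)/(k·n₁).
So n₁ = (1 + 1/k)·((z_{α/2} + z_β)/d)² = 1.333 × (2.681/0.25)².
n₁ = 1.333 × 115.00 = 153.3.
Round up: n₁ = 154, giving n₂ = 3 × 154 = 462.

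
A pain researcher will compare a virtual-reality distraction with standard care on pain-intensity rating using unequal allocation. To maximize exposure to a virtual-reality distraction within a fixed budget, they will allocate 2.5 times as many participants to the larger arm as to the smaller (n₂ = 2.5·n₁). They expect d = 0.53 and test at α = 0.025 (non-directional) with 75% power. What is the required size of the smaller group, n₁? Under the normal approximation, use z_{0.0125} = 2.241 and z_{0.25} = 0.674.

With allocation ratio k = n₂/n₁ = 2.5, Var(x̄₁−x̄₂) = σ²(1/n₁ + 1/(k·n₁)) = σ²·(k+1)/(k·n₁).
So n₁ = (1 + 1/k)·((z_{α/2} + z_β)/d)² = 1.400 × (2.915/0.53)².
n₁ = 1.400 × 30.25 = 42.3.
Round up: n₁ = 43, giving n₂ = ⌈2.5 × 43⌉ = ⌈107.5⌉ = 108.

n₁ = 43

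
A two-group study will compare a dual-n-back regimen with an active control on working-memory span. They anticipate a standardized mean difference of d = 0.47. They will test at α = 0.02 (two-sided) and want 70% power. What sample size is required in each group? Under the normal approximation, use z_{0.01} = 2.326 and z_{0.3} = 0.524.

n = 74 per group

For two independent groups with equal n: n = 2·((z_{α/2} + z_β) / d)².
z_{α/2} + z_β = 2.326 + 0.524 = 2.850.
n = 2 × (2.850 / 0.47)² = 2 × 6.064² = 2 × 36.77 = 73.5.
Round up to the next whole participant.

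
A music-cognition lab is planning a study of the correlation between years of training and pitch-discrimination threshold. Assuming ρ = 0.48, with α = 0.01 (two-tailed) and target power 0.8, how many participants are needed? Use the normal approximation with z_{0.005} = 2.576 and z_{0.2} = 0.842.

n = 46

Fisher's z: C = ½·ln((1+r)/(1−r)) = ½·ln(2.8462) = 0.5230.
n = ((z_{α/2} + z_β)/C)² + 3.
(2.576 + 0.842) / 0.5230 = 3.418 / 0.5230 = 6.535.
n = 6.535² + 3 = 42.71 + 3 = 45.7.
Round up.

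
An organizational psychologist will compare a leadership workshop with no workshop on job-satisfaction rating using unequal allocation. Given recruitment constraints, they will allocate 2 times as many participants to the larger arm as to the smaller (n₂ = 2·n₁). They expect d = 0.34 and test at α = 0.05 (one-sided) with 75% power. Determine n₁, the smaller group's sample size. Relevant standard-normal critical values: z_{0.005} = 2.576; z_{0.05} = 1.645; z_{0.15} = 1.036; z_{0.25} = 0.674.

n₁ = 70

With allocation ratio k = n₂/n₁ = 2, Var(x̄₁−x̄₂) = σ²(1/n₁ + 1/(k·n₁)) = σ²·(k+1)/(k·n₁).
So n₁ = (1 + 1/k)·((z_{α} + z_β)/d)² = 1.500 × (2.319/0.34)².
n₁ = 1.500 × 46.52 = 69.8.
Round up: n₁ = 70, giving n₂ = 2 × 70 = 140.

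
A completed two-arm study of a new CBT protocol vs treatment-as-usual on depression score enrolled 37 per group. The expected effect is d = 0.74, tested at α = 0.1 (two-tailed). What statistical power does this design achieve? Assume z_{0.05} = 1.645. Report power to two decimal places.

power ≈ 0.94

For two equal groups, power = Φ(d·√(n/2) − z_{α/2}).
d·√(n/2) = 0.74 × √(37/2) = 0.74 × 4.301 = 3.183.
z_β = 3.183 − 1.645 = 1.538.
Power = Φ(1.538) = 0.938.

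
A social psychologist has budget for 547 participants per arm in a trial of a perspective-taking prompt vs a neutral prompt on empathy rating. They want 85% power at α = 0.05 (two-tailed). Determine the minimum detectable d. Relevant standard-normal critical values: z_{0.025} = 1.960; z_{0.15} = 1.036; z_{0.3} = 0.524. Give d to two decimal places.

For two independent groups of n = 547 each: d_min = (z_{α/2} + z_β)·√(2/n).
z-sum = 1.960 + 1.036 = 2.996.
d_min = 2.996 × √(2/547) = 2.996 × 0.0605 = 0.181.

d_min ≈ 0.18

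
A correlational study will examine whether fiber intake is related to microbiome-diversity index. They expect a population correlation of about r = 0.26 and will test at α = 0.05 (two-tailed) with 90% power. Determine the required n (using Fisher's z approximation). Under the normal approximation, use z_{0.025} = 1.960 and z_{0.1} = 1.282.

n = 152

Fisher's z: C = ½·ln((1+r)/(1−r)) = ½·ln(1.7027) = 0.2661.
n = ((z_{α/2} + z_β)/C)² + 3.
(1.960 + 1.282) / 0.2661 = 3.242 / 0.2661 = 12.183.
n = 12.183² + 3 = 148.43 + 3 = 151.4.
Round up.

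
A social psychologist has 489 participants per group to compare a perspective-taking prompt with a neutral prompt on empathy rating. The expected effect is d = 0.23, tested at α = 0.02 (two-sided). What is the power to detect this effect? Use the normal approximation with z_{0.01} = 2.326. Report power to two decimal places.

power ≈ 0.90

For two equal groups, power = Φ(d·√(n/2) − z_{α/2}).
d·√(n/2) = 0.23 × √(489/2) = 0.23 × 15.636 = 3.596.
z_β = 3.596 − 2.326 = 1.270.
Power = Φ(1.270) = 0.898.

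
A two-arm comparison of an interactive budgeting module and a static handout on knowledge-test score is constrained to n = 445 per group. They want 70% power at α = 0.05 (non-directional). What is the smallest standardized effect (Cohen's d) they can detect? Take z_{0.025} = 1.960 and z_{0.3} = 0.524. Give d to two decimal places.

For two independent groups of n = 445 each: d_min = (z_{α/2} + z_β)·√(2/n).
z-sum = 1.960 + 0.524 = 2.484.
d_min = 2.484 × √(2/445) = 2.484 × 0.0670 = 0.167.

d_min ≈ 0.17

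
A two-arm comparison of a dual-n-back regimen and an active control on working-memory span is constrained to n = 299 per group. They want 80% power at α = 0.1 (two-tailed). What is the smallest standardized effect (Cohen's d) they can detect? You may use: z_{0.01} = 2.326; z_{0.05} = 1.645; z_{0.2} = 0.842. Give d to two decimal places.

d_min ≈ 0.20

For two independent groups of n = 299 each: d_min = (z_{α/2} + z_β)·√(2/n).
z-sum = 1.645 + 0.842 = 2.487.
d_min = 2.487 × √(2/299) = 2.487 × 0.0818 = 0.203.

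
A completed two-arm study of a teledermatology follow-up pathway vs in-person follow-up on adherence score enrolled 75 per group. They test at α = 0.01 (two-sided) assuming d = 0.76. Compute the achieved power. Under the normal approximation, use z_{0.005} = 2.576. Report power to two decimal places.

For two equal groups, power = Φ(d·√(n/2) − z_{α/2}).
d·√(n/2) = 0.76 × √(75/2) = 0.76 × 6.124 = 4.654.
z_β = 4.654 − 2.576 = 2.078.
Power = Φ(2.078) = 0.981.

power ≈ 0.98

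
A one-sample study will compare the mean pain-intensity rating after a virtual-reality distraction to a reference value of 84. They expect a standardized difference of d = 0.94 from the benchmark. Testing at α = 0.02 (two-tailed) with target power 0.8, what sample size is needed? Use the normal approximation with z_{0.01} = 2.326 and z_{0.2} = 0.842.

n = 12

For a one-sample test: n = ((z_{α/2} + z_β) / d)².
z_{α/2} + z_β = 2.326 + 0.842 = 3.168.
n = (3.168 / 0.94)² = 3.370² = 11.36.
Round up.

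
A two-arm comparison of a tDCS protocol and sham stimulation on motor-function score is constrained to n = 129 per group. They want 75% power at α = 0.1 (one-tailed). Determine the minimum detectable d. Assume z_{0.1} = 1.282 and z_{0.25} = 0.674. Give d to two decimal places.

d_min ≈ 0.24

For two independent groups of n = 129 each: d_min = (z_{α} + z_β)·√(2/n).
z-sum = 1.282 + 0.674 = 1.956.
d_min = 1.956 × √(2/129) = 1.956 × 0.1245 = 0.244.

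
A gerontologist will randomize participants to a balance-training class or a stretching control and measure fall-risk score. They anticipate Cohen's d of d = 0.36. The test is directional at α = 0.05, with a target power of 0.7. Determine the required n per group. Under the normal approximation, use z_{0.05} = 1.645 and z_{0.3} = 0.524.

For two independent groups with equal n: n = 2·((z_{α} + z_β) / d)².
z_{α} + z_β = 1.645 + 0.524 = 2.169.
n = 2 × (2.169 / 0.36)² = 2 × 6.025² = 2 × 36.30 = 72.6.
Round up to the next whole participant.

n = 73 per group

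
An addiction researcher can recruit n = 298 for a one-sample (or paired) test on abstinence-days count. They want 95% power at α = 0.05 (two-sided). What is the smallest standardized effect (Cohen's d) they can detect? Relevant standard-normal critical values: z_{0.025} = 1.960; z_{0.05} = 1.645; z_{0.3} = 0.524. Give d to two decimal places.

For a single sample (or paired design) of n = 298: d_min = (z_{α/2} + z_β)/√n.
z-sum = 1.960 + 1.645 = 3.605.
d_min = 3.605 / √298 = 3.605 / 17.263 = 0.209.

d_min ≈ 0.21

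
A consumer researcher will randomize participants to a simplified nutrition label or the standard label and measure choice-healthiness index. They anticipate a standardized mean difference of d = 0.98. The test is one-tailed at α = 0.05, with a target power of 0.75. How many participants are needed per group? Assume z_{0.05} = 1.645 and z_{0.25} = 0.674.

For two independent groups with equal n: n = 2·((z_{α} + z_β) / d)².
z_{α} + z_β = 1.645 + 0.674 = 2.319.
n = 2 × (2.319 / 0.98)² = 2 × 2.366² = 2 × 5.60 = 11.2.
Round up to the next whole participant.

n = 12 per group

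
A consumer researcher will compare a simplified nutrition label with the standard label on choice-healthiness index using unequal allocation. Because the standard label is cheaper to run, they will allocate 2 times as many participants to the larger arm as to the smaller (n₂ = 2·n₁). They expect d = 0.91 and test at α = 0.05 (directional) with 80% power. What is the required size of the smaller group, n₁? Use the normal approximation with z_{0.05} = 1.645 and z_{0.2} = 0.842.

With allocation ratio k = n₂/n₁ = 2, Var(x̄₁−x̄₂) = σ²(1/n₁ + 1/(k·n₁)) = σ²·(k+1)/(k·n₁).
So n₁ = (1 + 1/k)·((z_{α} + z_β)/d)² = 1.500 × (2.487/0.91)².
n₁ = 1.500 × 7.47 = 11.2.
Round up: n₁ = 12, giving n₂ = 2 × 12 = 24.

n₁ = 12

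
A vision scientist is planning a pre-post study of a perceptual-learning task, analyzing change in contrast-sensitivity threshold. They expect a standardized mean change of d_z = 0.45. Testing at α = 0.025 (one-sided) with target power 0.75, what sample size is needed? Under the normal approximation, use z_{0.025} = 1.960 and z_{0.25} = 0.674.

n = 35 pairs

For a paired (one-sample on differences) test: n = ((z_{α} + z_β) / d)².
z_{α} + z_β = 1.960 + 0.674 = 2.634.
n = (2.634 / 0.45)² = 5.853² = 34.26.
Round up.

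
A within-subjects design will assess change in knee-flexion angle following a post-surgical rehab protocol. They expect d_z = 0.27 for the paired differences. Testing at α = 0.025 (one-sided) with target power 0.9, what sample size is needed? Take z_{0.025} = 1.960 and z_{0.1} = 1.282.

For a paired (one-sample on differences) test: n = ((z_{α} + z_β) / d)².
z_{α} + z_β = 1.960 + 1.282 = 3.242.
n = (3.242 / 0.27)² = 12.007² = 144.18.
Round up.

n = 145 pairs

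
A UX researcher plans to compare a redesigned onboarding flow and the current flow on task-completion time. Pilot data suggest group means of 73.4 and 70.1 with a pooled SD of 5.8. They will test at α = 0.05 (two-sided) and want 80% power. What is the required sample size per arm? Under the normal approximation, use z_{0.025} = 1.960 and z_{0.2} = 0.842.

Cohen's d = |M₁ − M₂| / SD_pooled = |73.4 − 70.1| / 5.8 = 3.3 / 5.8 = 0.569.
For two independent groups with equal n: n = 2·((z_{α/2} + z_β) / d)².
z_{α/2} + z_β = 1.960 + 0.842 = 2.802.
n = 2 × (2.802 / 0.569)² = 2 × 4.924² = 2 × 24.25 = 48.5.
Round up to the next whole participant.

n = 49 per group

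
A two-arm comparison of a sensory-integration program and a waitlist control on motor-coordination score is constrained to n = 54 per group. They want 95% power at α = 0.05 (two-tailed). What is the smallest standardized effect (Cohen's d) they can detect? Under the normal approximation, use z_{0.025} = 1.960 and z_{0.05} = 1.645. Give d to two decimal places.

For two independent groups of n = 54 each: d_min = (z_{α/2} + z_β)·√(2/n).
z-sum = 1.960 + 1.645 = 3.605.
d_min = 3.605 × √(2/54) = 3.605 × 0.1925 = 0.694.

d_min ≈ 0.69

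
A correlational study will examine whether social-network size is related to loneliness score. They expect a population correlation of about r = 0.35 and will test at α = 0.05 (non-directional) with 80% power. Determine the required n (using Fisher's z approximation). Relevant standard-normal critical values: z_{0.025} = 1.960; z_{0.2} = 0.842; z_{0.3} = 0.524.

n = 62

Fisher's z: C = ½·ln((1+r)/(1−r)) = ½·ln(2.0769) = 0.3654.
n = ((z_{α/2} + z_β)/C)² + 3.
(1.960 + 0.842) / 0.3654 = 2.802 / 0.3654 = 7.668.
n = 7.668² + 3 = 58.80 + 3 = 61.8.
Round up.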